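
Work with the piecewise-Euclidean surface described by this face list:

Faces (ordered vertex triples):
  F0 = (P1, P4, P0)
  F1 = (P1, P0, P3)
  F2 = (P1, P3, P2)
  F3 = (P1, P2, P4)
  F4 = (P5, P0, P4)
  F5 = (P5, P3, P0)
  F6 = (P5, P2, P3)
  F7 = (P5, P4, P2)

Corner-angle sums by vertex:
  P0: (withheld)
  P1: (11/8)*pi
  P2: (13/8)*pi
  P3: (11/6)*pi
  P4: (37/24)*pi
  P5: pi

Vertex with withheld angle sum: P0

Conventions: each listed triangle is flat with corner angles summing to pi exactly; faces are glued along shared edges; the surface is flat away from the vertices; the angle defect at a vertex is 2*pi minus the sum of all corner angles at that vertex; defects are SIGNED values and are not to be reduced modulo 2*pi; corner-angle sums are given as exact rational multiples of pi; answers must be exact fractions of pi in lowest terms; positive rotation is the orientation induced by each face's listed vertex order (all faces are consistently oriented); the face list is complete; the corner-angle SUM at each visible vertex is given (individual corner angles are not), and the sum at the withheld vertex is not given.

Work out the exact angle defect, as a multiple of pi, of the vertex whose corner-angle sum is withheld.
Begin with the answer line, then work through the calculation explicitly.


Answer: defect(P0) = (11/8)*pi

V = 6, E = 12, F = 8; chi = V - E + F = 2
Gauss-Bonnet: total defect = 2*pi*chi = 4*pi; visible defects sum to (21/8)*pi


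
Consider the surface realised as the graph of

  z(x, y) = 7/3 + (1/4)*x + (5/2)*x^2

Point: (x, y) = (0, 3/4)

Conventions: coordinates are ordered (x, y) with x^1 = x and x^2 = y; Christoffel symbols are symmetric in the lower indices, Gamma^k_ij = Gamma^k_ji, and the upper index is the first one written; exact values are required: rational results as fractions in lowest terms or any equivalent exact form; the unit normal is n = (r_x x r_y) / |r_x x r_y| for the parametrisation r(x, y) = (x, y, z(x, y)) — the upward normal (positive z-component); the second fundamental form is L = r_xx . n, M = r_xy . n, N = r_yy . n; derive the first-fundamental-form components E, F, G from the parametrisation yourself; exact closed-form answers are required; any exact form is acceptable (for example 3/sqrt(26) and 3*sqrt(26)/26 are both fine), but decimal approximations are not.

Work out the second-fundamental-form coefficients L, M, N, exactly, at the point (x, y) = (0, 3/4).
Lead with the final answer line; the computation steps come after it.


Answer: L = 20*sqrt(17)/17, M = 0, N = 0

z_x = 1/4, z_y = 0, z_xx = 5, z_xy = 0, z_yy = 0
E = 17/16, F = 0, G = 1; answer radicand W^2 = 17/16
unnormalised second-form numerators: l = 5, m = 0, n = 0; L = l/sqrt(17/16), and similarly M = m/sqrt(W^2), N = n/sqrt(W^2)


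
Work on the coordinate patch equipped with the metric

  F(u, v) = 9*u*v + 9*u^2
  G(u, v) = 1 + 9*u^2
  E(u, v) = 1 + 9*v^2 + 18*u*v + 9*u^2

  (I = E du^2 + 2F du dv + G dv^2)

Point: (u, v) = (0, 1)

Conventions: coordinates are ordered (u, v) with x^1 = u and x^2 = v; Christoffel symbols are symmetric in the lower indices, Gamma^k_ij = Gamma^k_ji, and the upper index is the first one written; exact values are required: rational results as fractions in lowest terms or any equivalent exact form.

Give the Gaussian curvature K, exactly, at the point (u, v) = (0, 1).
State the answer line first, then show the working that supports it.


Answer: K = -9/100

E = 10, F = 0, G = 1, EG - F^2 = 10 at the point
E_u = 18, E_v = 18, F_u = 9, F_v = 0, G_u = 0, G_v = 0
E_vv = 18, F_uv = 9, G_uu = 18
Using the Brioschi determinant formula for K from the metric derivatives:
M1 = [[-E_vv/2 + F_uv - G_uu/2, E_u/2, F_u - E_v/2], [F_v - G_u/2, E, F], [G_v/2, F, G]] = [[-9, 9, 0], [0, 10, 0], [0, 0, 1]]; det M1 = -90
M2 = [[0, E_v/2, G_u/2], [E_v/2, E, F], [G_u/2, F, G]] = [[0, 9, 0], [9, 10, 0], [0, 0, 1]]; det M2 = -81
det M1 - det M2 = -9; K = -9 / (10)^2 = -9/100


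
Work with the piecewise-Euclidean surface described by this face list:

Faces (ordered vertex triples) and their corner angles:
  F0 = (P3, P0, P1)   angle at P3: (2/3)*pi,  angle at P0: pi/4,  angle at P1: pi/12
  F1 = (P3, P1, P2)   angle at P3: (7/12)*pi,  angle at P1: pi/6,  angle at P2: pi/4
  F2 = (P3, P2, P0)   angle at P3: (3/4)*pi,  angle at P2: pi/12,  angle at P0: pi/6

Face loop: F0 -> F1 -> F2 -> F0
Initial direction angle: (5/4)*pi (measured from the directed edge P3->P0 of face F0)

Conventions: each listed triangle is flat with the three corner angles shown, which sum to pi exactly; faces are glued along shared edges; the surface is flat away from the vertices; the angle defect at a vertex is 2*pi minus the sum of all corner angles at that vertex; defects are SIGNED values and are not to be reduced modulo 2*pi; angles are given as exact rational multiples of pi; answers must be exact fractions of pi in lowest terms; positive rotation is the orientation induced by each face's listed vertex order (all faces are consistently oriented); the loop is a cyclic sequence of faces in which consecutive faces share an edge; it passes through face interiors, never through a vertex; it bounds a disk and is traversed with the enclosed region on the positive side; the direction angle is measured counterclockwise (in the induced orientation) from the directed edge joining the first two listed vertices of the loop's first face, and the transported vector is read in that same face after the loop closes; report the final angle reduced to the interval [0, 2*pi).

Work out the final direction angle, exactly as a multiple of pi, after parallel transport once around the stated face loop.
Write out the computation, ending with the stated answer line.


enclosed vertex P3: corner angles sum to 2*pi, defect = 2*pi - 2*pi = 0
final direction = starting direction + enclosed defect total, reduced mod 2*pi (induced orientation)
final angle = (5/4)*pi + 0 = (5/4)*pi (mod 2*pi)

Answer: final direction angle = (5/4)*pi


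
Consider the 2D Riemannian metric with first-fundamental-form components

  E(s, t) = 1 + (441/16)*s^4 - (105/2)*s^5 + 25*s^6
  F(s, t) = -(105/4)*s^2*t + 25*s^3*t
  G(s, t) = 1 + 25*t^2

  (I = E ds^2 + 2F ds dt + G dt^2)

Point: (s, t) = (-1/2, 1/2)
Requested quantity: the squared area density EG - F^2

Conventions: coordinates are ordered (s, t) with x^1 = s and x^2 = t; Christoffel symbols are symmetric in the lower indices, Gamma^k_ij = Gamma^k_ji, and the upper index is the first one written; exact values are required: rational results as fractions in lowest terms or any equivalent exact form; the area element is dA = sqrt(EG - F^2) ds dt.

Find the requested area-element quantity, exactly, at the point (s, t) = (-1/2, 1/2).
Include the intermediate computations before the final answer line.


E = 1217/256, F = -155/32, G = 29/4; EG - F^2 = 2817/256

Answer: EG - F^2 = 2817/256


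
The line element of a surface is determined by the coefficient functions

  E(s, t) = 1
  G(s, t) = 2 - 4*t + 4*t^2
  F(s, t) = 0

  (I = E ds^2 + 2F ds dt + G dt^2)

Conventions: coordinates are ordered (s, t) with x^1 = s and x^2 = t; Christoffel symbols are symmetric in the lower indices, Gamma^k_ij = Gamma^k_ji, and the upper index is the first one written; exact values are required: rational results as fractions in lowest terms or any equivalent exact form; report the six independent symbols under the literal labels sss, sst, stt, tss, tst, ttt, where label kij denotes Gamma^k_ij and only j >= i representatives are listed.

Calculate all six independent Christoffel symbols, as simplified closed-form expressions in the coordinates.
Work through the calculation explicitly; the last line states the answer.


E = 1; F = 0; G = 2 - 4*t + 4*t^2
Gamma^k_ij = (1/2) g^{kl} (d_i g_jl + d_j g_il - d_l g_ij), with g^inv = (1/(EG-F^2)) [[G, -F], [-F, E]]
first partials: E_s = 0, E_t = 0, F_s = 0, F_t = 0, G_s = 0, G_t = -4 + 8*t
D = EG - F^2 = 2 - 4*t + 4*t^2
expanded: Gamma^s_ss = (G E_s - 2F F_s + F E_t)/(2D), Gamma^s_st = (G E_t - F G_s)/(2D), Gamma^s_tt = (2G F_t - G G_s - F G_t)/(2D), Gamma^t_ss = (2E F_s - E E_t - F E_s)/(2D), Gamma^t_st = (E G_s - F E_t)/(2D), Gamma^t_tt = (E G_t - 2F F_t + F G_s)/(2D); substitute and cancel common factors

Answer: Gamma_sss = 0, Gamma_sst = 0, Gamma_stt = 0, Gamma_tss = 0, Gamma_tst = 0, Gamma_ttt = (2*t - 1)/(2*t^2 - 2*t + 1)


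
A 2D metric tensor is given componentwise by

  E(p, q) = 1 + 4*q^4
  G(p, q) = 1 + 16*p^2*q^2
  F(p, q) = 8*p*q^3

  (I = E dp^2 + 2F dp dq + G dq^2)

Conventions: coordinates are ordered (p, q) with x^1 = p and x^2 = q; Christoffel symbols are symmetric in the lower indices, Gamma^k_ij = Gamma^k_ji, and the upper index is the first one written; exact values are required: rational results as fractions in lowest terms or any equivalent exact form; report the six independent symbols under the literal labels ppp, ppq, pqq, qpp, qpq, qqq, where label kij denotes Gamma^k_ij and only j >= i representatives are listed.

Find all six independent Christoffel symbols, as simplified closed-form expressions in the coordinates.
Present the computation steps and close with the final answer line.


E = 1 + 4*q^4; F = 8*p*q^3; G = 1 + 16*p^2*q^2
Gamma^k_ij = (1/2) g^{kl} (d_i g_jl + d_j g_il - d_l g_ij), with g^inv = (1/(EG-F^2)) [[G, -F], [-F, E]]
first partials: E_p = 0, E_q = 16*q^3, F_p = 8*q^3, F_q = 24*p*q^2, G_p = 32*p*q^2, G_q = 32*p^2*q
D = EG - F^2 = 1 + 4*q^4 + 16*p^2*q^2
expanded: Gamma^p_pp = (G E_p - 2F F_p + F E_q)/(2D), Gamma^p_pq = (G E_q - F G_p)/(2D), Gamma^p_qq = (2G F_q - G G_p - F G_q)/(2D), Gamma^q_pp = (2E F_p - E E_q - F E_p)/(2D), Gamma^q_pq = (E G_p - F E_q)/(2D), Gamma^q_qq = (E G_q - 2F F_q + F G_p)/(2D); substitute and cancel common factors

Answer: Gamma_ppp = 0, Gamma_ppq = 8*q^3/(16*p^2*q^2 + 4*q^4 + 1), Gamma_pqq = 8*p*q^2/(16*p^2*q^2 + 4*q^4 + 1), Gamma_qpp = 0, Gamma_qpq = 16*p*q^2/(16*p^2*q^2 + 4*q^4 + 1), Gamma_qqq = 16*p^2*q/(16*p^2*q^2 + 4*q^4 + 1)


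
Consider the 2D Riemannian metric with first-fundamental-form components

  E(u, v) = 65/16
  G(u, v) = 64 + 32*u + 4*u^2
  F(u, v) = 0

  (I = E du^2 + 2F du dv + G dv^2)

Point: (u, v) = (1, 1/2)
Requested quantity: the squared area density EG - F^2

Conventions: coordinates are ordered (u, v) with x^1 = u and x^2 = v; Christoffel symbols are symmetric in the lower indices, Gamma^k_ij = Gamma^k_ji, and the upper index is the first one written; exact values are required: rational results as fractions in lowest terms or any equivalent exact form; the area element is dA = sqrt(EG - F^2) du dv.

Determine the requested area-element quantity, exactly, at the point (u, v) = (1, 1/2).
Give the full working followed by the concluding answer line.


E = 65/16, F = 0, G = 100; EG - F^2 = 1625/4

Answer: EG - F^2 = 1625/4


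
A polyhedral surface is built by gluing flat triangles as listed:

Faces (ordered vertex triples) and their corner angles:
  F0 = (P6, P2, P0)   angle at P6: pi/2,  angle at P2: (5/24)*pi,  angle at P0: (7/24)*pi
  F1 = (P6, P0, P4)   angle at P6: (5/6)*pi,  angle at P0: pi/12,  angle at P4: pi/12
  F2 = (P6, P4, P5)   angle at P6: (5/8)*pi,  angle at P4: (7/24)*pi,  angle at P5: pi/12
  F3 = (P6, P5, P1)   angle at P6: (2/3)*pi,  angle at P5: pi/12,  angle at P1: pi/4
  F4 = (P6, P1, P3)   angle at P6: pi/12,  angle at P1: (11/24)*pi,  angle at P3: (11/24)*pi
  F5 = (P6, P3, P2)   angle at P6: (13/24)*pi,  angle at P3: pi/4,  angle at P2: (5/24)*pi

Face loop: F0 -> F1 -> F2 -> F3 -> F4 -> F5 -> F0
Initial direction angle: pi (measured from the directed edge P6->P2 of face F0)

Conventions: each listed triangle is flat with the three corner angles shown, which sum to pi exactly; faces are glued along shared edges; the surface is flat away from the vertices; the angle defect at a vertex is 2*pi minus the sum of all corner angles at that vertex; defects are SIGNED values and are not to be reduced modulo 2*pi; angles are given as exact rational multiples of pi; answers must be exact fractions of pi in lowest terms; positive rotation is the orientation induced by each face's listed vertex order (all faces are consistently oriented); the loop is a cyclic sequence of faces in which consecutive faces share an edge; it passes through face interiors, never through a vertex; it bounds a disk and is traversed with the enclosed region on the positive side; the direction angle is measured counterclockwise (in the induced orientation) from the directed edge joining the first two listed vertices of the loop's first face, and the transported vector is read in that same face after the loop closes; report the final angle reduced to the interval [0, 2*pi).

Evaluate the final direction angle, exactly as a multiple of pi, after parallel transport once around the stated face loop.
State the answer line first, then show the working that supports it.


Answer: final direction angle = (7/4)*pi

enclosed vertex P6: corner angles sum to (13/4)*pi, defect = 2*pi - (13/4)*pi = (-5/4)*pi
summing the enclosed defects onto the initial angle, mod 2*pi in the induced orientation:
final angle = pi - (5/4)*pi = (7/4)*pi (mod 2*pi)


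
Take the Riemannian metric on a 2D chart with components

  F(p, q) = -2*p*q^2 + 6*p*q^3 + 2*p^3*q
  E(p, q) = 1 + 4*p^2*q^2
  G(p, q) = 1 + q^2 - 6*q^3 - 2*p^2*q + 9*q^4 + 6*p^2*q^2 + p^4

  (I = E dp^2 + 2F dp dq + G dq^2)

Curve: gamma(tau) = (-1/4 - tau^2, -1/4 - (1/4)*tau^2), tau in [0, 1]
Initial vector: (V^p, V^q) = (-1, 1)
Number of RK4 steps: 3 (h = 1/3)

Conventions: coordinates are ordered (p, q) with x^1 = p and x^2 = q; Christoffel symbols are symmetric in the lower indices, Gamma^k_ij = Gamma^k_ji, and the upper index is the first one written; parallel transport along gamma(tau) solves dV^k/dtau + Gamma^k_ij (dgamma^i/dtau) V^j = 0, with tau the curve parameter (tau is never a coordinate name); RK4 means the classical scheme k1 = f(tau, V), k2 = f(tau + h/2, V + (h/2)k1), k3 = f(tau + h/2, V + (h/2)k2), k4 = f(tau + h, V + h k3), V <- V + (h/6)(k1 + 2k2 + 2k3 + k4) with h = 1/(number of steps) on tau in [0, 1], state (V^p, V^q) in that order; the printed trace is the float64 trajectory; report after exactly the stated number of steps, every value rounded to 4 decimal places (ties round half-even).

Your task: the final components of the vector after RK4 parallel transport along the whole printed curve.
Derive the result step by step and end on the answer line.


gamma'(tau) = (-2*tau, -(1/2)*tau); f(tau, V)^k = -Gamma^k_ij(gamma(tau)) gamma'^i(tau) V^j; h = 1/3; intermediate values shown to 6 dp
curve data and Christoffel symbols at the stage parameters:
  tau = 0.000000: gamma = (-0.250000, -0.250000), gamma' = (0.000000, 0.000000); Gamma_ppp = -0.049383, Gamma_ppq = -0.049383, Gamma_pqq = -0.246914, Gamma_qpp = -0.197531, Gamma_qpq = -0.197531, Gamma_qqq = -0.987654
  tau = 0.166667: gamma = (-0.277778, -0.256944), gamma' = (-0.333333, -0.083333); Gamma_ppp = -0.056273, Gamma_ppq = -0.060836, Gamma_pqq = -0.278323, Gamma_qpp = -0.209788, Gamma_qpq = -0.226797, Gamma_qqq = -1.037598
  tau = 0.333333: gamma = (-0.361111, -0.277778), gamma' = (-0.666667, -0.166667); Gamma_ppp = -0.076896, Gamma_ppq = -0.099965, Gamma_pqq = -0.369101, Gamma_qpp = -0.245180, Gamma_qpq = -0.318734, Gamma_qqq = -1.176864
  tau = 0.500000: gamma = (-0.500000, -0.312500), gamma' = (-1.000000, -0.250000); Gamma_ppp = -0.106758, Gamma_ppq = -0.170813, Gamma_pqq = -0.491088, Gamma_qpp = -0.292251, Gamma_qpq = -0.467601, Gamma_qqq = -1.344354
  tau = 0.666667: gamma = (-0.694444, -0.361111), gamma' = (-1.333333, -0.333333); Gamma_ppp = -0.130499, Gamma_ppq = -0.250959, Gamma_pqq = -0.572187, Gamma_qpp = -0.321228, Gamma_qpq = -0.617745, Gamma_qqq = -1.408459
  tau = 0.833333: gamma = (-0.944444, -0.423611), gamma' = (-1.666667, -0.416667); Gamma_ppp = -0.133518, Gamma_ppq = -0.297679, Gamma_pqq = -0.558148, Gamma_qpp = -0.309356, Gamma_qpq = -0.689711, Gamma_qqq = -1.293208
  tau = 1.000000: gamma = (-1.250000, -0.500000), gamma' = (-2.000000, -0.500000); Gamma_ppp = -0.119358, Gamma_ppq = -0.298396, Gamma_pqq = -0.477434, Gamma_qpp = -0.268557, Gamma_qpq = -0.671391, Gamma_qqq = -1.074226
step 0: V^p = -1.0000, V^q = 1.0000
step 1: k1 = (0.000000, 0.000000), k2 = (-0.019645, -0.073237), k3 = (-0.019036, -0.070968), k4 = (-0.056772, -0.181017); V <- V + (h/6)(k1 + 2k2 + 2k3 + k4): V^p = -1.0075, V^q = 0.9739
step 2: k1 = (-0.056387, -0.179787), k2 = (-0.125152, -0.342603), k3 = (-0.115472, -0.316105), k4 = (-0.186798, -0.459810); V <- V + (h/6)(k1 + 2k2 + 2k3 + k4): V^p = -1.0477, V^q = 0.8652
step 3: k1 = (-0.184583, -0.454358), k2 = (-0.201528, -0.466933), k3 = (-0.199022, -0.461127), k4 = (-0.162303, -0.365182); V <- V + (h/6)(k1 + 2k2 + 2k3 + k4): V^p = -1.1115, V^q = 0.7166

Answer: V^p = -1.1115, V^q = 0.7166


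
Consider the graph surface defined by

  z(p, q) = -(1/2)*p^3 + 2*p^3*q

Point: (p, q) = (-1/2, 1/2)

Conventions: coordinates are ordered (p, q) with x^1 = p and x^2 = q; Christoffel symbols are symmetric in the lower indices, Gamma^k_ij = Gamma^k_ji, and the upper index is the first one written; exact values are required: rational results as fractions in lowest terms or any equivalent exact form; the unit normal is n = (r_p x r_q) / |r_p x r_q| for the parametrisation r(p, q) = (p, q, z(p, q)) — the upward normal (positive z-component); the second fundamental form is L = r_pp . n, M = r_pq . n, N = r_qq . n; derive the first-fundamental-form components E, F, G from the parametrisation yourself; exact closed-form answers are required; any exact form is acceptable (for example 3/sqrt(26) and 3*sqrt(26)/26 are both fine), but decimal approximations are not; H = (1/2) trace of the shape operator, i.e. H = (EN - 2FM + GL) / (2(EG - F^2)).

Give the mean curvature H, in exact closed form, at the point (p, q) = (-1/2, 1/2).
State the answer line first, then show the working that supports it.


Answer: H = -48*sqrt(77)/847

z_p = 3/8, z_q = -1/4, z_pp = -3/2, z_pq = 3/2, z_qq = 0
E = 73/64, F = -3/32, G = 17/16; answer radicand W^2 = 77/64
unnormalised second-form numerators: l = -3/2, m = 3/2, n = 0; L = l/sqrt(77/64), and similarly M = m/sqrt(W^2), N = n/sqrt(W^2)
H = (E*n - 2*F*m + G*l) / (2*(EG - F^2)*sqrt(W^2)); E*n - 2*F*m + G*l = -21/16, EG - F^2 = 77/64, so H = (-6/11)/sqrt(77/64)


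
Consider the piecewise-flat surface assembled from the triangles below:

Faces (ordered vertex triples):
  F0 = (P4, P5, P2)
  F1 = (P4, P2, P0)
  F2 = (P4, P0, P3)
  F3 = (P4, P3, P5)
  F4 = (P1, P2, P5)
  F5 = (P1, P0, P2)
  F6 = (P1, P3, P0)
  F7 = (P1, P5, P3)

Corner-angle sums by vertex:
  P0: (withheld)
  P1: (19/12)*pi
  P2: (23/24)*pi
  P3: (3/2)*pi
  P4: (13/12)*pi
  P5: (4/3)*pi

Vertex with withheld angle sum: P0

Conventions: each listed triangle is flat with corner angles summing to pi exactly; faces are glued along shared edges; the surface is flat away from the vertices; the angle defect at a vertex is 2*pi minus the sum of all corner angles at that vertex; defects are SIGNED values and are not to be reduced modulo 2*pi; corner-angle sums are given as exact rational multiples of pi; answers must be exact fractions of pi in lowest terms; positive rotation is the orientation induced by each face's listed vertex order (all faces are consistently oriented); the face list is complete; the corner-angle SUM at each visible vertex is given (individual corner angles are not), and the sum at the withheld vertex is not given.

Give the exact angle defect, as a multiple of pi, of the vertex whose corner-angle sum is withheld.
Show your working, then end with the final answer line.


V = 6, E = 12, F = 8; chi = V - E + F = 2
Gauss-Bonnet: total defect = 2*pi*chi = 4*pi; visible defects sum to (85/24)*pi

Answer: defect(P0) = (11/24)*pi


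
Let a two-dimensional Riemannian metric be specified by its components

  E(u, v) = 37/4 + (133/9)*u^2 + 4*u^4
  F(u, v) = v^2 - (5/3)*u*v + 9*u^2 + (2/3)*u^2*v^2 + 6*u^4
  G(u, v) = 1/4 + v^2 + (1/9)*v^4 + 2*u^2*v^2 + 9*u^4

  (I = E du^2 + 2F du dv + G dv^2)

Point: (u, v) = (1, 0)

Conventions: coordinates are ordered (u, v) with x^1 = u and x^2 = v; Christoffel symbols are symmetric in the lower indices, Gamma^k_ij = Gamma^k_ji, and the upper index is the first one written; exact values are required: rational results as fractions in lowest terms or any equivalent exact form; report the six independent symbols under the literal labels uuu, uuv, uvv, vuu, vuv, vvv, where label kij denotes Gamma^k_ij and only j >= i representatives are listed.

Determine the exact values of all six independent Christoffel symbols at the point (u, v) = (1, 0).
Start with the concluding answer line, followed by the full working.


Answer: Gamma_uuu = -60380/4933, Gamma_uuv = -38880/4933, Gamma_uvv = -26196/4933, Gamma_vuu = 120312/4933, Gamma_vuv = 72648/4933, Gamma_vvv = 42480/4933

E = 1009/36, F = 15, G = 37/4 at the point
E_u = 410/9, E_v = 0, F_u = 42, F_v = -5/3, G_u = 36, G_v = 0
EG - F^2 = 4933/144;  g^inv = (144/4933) * [[37/4, -15], [-15, 1009/36]]
first-kind symbols [ij,l] = (1/2)(d_i g_jl + d_j g_il - d_l g_ij): [uu,u] = E_u/2 = 205/9, [uu,v] = F_u - E_v/2 = 42, [uv,u] = E_v/2 = 0, [uv,v] = G_u/2 = 18, [vv,u] = F_v - G_u/2 = -59/3, [vv,v] = G_v/2 = 0
Gamma^u_ij = (G*[ij,u] - F*[ij,v])/(EG - F^2), Gamma^v_ij = (E*[ij,v] - F*[ij,u])/(EG - F^2)


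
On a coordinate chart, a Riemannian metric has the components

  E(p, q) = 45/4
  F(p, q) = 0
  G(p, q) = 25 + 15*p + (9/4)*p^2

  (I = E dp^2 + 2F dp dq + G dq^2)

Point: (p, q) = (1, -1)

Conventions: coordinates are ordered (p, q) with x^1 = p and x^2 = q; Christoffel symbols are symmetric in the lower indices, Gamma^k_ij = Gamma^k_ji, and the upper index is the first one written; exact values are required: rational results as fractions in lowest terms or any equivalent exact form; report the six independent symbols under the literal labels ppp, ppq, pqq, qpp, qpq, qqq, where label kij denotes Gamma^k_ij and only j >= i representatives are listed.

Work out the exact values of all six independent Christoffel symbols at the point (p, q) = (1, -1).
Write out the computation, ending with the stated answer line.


E = 45/4, F = 0, G = 169/4 at the point
E_p = 0, E_q = 0, F_p = 0, F_q = 0, G_p = 39/2, G_q = 0
EG - F^2 = 7605/16;  g^inv = (16/7605) * [[169/4, 0], [0, 45/4]]
first-kind symbols [ij,l] = (1/2)(d_i g_jl + d_j g_il - d_l g_ij): [pp,p] = E_p/2 = 0, [pp,q] = F_p - E_q/2 = 0, [pq,p] = E_q/2 = 0, [pq,q] = G_p/2 = 39/4, [qq,p] = F_q - G_p/2 = -39/4, [qq,q] = G_q/2 = 0
Gamma^p_ij = (G*[ij,p] - F*[ij,q])/(EG - F^2), Gamma^q_ij = (E*[ij,q] - F*[ij,p])/(EG - F^2)

Answer: Gamma_ppp = 0, Gamma_ppq = 0, Gamma_pqq = -13/15, Gamma_qpp = 0, Gamma_qpq = 3/13, Gamma_qqq = 0


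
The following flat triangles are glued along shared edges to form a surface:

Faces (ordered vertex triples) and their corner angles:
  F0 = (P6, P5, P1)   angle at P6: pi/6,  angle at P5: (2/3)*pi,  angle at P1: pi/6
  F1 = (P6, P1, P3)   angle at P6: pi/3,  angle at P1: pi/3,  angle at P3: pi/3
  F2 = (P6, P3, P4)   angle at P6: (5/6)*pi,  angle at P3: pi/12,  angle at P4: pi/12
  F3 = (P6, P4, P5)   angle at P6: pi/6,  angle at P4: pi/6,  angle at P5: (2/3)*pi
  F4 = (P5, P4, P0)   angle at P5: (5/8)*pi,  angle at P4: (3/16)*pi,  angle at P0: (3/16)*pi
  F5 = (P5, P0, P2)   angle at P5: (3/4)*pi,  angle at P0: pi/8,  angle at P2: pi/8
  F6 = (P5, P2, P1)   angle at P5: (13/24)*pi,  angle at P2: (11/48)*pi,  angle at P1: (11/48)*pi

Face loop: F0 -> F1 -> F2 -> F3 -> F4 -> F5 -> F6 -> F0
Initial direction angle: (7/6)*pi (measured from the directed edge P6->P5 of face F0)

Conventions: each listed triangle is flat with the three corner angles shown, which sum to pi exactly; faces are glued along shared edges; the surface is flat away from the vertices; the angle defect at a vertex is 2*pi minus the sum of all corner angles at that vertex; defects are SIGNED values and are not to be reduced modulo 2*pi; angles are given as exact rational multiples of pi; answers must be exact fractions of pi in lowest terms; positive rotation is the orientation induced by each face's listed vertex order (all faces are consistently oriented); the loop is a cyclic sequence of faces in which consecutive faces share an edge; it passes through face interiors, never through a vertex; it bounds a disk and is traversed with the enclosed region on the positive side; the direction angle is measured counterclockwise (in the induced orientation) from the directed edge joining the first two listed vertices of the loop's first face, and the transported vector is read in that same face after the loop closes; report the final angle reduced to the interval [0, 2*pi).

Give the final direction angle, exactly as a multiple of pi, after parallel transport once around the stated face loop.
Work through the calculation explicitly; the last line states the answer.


enclosed vertex P5: corner angles sum to (13/4)*pi, defect = 2*pi - (13/4)*pi = (-5/4)*pi
enclosed vertex P6: corner angles sum to (3/2)*pi, defect = 2*pi - (3/2)*pi = pi/2
final direction = starting direction + enclosed defect total, reduced mod 2*pi (induced orientation)
final angle = (7/6)*pi - (3/4)*pi = (5/12)*pi (mod 2*pi)

Answer: final direction angle = (5/12)*pi


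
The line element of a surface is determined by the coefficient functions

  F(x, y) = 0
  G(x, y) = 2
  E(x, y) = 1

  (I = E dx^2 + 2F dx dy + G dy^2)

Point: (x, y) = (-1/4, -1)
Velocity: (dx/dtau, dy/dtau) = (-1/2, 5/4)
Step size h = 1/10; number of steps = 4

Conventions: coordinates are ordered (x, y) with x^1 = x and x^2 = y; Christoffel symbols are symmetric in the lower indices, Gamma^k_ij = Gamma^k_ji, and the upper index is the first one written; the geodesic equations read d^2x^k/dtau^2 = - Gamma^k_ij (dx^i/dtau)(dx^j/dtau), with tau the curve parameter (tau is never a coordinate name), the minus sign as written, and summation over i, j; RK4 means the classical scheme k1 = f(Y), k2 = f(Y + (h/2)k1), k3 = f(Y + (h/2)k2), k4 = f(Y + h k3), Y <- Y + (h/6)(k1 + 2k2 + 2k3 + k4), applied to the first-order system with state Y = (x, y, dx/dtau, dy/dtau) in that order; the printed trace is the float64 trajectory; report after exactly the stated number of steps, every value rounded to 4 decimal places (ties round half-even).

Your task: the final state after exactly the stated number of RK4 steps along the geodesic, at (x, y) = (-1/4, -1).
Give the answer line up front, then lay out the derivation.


Answer: x = -0.4500, y = -0.5000, dx/dtau = -0.5000, dy/dtau = 1.2500

f(Y) = (dx/dtau, dy/dtau, -Gamma^x_ij Y'^i Y'^j, -Gamma^y_ij Y'^i Y'^j) with the Gammas evaluated at the stage position; h = 0.100000; intermediate values shown to 6 dp
step 0: x = -0.2500, y = -1.0000, dx/dtau = -0.5000, dy/dtau = 1.2500
step 1:
  k1: at (x, y) = (-0.250000, -1.000000), (dx/dtau, dy/dtau) = (-0.500000, 1.250000); Gamma_xxx = 0.000000, Gamma_xxy = 0.000000, Gamma_xyy = 0.000000, Gamma_yxx = 0.000000, Gamma_yxy = 0.000000, Gamma_yyy = 0.000000; k1 = (-0.500000, 1.250000, 0.000000, 0.000000)
  k2: at (x, y) = (-0.275000, -0.937500), (dx/dtau, dy/dtau) = (-0.500000, 1.250000); Gamma_xxx = 0.000000, Gamma_xxy = 0.000000, Gamma_xyy = 0.000000, Gamma_yxx = 0.000000, Gamma_yxy = 0.000000, Gamma_yyy = 0.000000; k2 = (-0.500000, 1.250000, 0.000000, 0.000000)
  k3: at (x, y) = (-0.275000, -0.937500), (dx/dtau, dy/dtau) = (-0.500000, 1.250000); Gamma_xxx = 0.000000, Gamma_xxy = 0.000000, Gamma_xyy = 0.000000, Gamma_yxx = 0.000000, Gamma_yxy = 0.000000, Gamma_yyy = 0.000000; k3 = (-0.500000, 1.250000, 0.000000, 0.000000)
  k4: at (x, y) = (-0.300000, -0.875000), (dx/dtau, dy/dtau) = (-0.500000, 1.250000); Gamma_xxx = 0.000000, Gamma_xxy = 0.000000, Gamma_xyy = 0.000000, Gamma_yxx = 0.000000, Gamma_yxy = 0.000000, Gamma_yyy = 0.000000; k4 = (-0.500000, 1.250000, 0.000000, 0.000000)
  Y <- Y + (h/6)(k1 + 2k2 + 2k3 + k4): x = -0.3000, y = -0.8750, dx/dtau = -0.5000, dy/dtau = 1.2500
step 2:
  k1: at (x, y) = (-0.300000, -0.875000), (dx/dtau, dy/dtau) = (-0.500000, 1.250000); Gamma_xxx = 0.000000, Gamma_xxy = 0.000000, Gamma_xyy = 0.000000, Gamma_yxx = 0.000000, Gamma_yxy = 0.000000, Gamma_yyy = 0.000000; k1 = (-0.500000, 1.250000, 0.000000, 0.000000)
  k2: at (x, y) = (-0.325000, -0.812500), (dx/dtau, dy/dtau) = (-0.500000, 1.250000); Gamma_xxx = 0.000000, Gamma_xxy = 0.000000, Gamma_xyy = 0.000000, Gamma_yxx = 0.000000, Gamma_yxy = 0.000000, Gamma_yyy = 0.000000; k2 = (-0.500000, 1.250000, 0.000000, 0.000000)
  k3: at (x, y) = (-0.325000, -0.812500), (dx/dtau, dy/dtau) = (-0.500000, 1.250000); Gamma_xxx = 0.000000, Gamma_xxy = 0.000000, Gamma_xyy = 0.000000, Gamma_yxx = 0.000000, Gamma_yxy = 0.000000, Gamma_yyy = 0.000000; k3 = (-0.500000, 1.250000, 0.000000, 0.000000)
  k4: at (x, y) = (-0.350000, -0.750000), (dx/dtau, dy/dtau) = (-0.500000, 1.250000); Gamma_xxx = 0.000000, Gamma_xxy = 0.000000, Gamma_xyy = 0.000000, Gamma_yxx = 0.000000, Gamma_yxy = 0.000000, Gamma_yyy = 0.000000; k4 = (-0.500000, 1.250000, 0.000000, 0.000000)
  Y <- Y + (h/6)(k1 + 2k2 + 2k3 + k4): x = -0.3500, y = -0.7500, dx/dtau = -0.5000, dy/dtau = 1.2500
step 3:
  k1: at (x, y) = (-0.350000, -0.750000), (dx/dtau, dy/dtau) = (-0.500000, 1.250000); Gamma_xxx = 0.000000, Gamma_xxy = 0.000000, Gamma_xyy = 0.000000, Gamma_yxx = 0.000000, Gamma_yxy = 0.000000, Gamma_yyy = 0.000000; k1 = (-0.500000, 1.250000, 0.000000, 0.000000)
  k2: at (x, y) = (-0.375000, -0.687500), (dx/dtau, dy/dtau) = (-0.500000, 1.250000); Gamma_xxx = 0.000000, Gamma_xxy = 0.000000, Gamma_xyy = 0.000000, Gamma_yxx = 0.000000, Gamma_yxy = 0.000000, Gamma_yyy = 0.000000; k2 = (-0.500000, 1.250000, 0.000000, 0.000000)
  k3: at (x, y) = (-0.375000, -0.687500), (dx/dtau, dy/dtau) = (-0.500000, 1.250000); Gamma_xxx = 0.000000, Gamma_xxy = 0.000000, Gamma_xyy = 0.000000, Gamma_yxx = 0.000000, Gamma_yxy = 0.000000, Gamma_yyy = 0.000000; k3 = (-0.500000, 1.250000, 0.000000, 0.000000)
  k4: at (x, y) = (-0.400000, -0.625000), (dx/dtau, dy/dtau) = (-0.500000, 1.250000); Gamma_xxx = 0.000000, Gamma_xxy = 0.000000, Gamma_xyy = 0.000000, Gamma_yxx = 0.000000, Gamma_yxy = 0.000000, Gamma_yyy = 0.000000; k4 = (-0.500000, 1.250000, 0.000000, 0.000000)
  Y <- Y + (h/6)(k1 + 2k2 + 2k3 + k4): x = -0.4000, y = -0.6250, dx/dtau = -0.5000, dy/dtau = 1.2500
step 4:
  k1: at (x, y) = (-0.400000, -0.625000), (dx/dtau, dy/dtau) = (-0.500000, 1.250000); Gamma_xxx = 0.000000, Gamma_xxy = 0.000000, Gamma_xyy = 0.000000, Gamma_yxx = 0.000000, Gamma_yxy = 0.000000, Gamma_yyy = 0.000000; k1 = (-0.500000, 1.250000, 0.000000, 0.000000)
  k2: at (x, y) = (-0.425000, -0.562500), (dx/dtau, dy/dtau) = (-0.500000, 1.250000); Gamma_xxx = 0.000000, Gamma_xxy = 0.000000, Gamma_xyy = 0.000000, Gamma_yxx = 0.000000, Gamma_yxy = 0.000000, Gamma_yyy = 0.000000; k2 = (-0.500000, 1.250000, 0.000000, 0.000000)
  k3: at (x, y) = (-0.425000, -0.562500), (dx/dtau, dy/dtau) = (-0.500000, 1.250000); Gamma_xxx = 0.000000, Gamma_xxy = 0.000000, Gamma_xyy = 0.000000, Gamma_yxx = 0.000000, Gamma_yxy = 0.000000, Gamma_yyy = 0.000000; k3 = (-0.500000, 1.250000, 0.000000, 0.000000)
  k4: at (x, y) = (-0.450000, -0.500000), (dx/dtau, dy/dtau) = (-0.500000, 1.250000); Gamma_xxx = 0.000000, Gamma_xxy = 0.000000, Gamma_xyy = 0.000000, Gamma_yxx = 0.000000, Gamma_yxy = 0.000000, Gamma_yyy = 0.000000; k4 = (-0.500000, 1.250000, 0.000000, 0.000000)
  Y <- Y + (h/6)(k1 + 2k2 + 2k3 + k4): x = -0.4500, y = -0.5000, dx/dtau = -0.5000, dy/dtau = 1.2500


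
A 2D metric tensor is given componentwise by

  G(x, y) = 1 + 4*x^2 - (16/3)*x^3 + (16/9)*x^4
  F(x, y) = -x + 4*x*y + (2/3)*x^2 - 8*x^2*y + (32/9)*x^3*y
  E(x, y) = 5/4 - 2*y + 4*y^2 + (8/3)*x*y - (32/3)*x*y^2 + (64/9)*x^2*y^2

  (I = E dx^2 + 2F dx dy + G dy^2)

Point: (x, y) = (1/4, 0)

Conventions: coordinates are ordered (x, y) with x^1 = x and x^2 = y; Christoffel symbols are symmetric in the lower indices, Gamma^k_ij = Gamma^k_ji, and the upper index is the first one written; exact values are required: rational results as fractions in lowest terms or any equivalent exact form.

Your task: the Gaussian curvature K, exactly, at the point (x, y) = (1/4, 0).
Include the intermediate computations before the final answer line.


E = 5/4, F = -5/24, G = 169/144, EG - F^2 = 205/144 at the point
E_x = 0, E_y = -4/3, F_x = -2/3, F_y = 5/9, G_x = 10/9, G_y = 0
E_yy = 32/9, F_xy = 2/3, G_xx = 4/3
Evaluate Brioschi's two determinant matrices M1, M2 and divide by (EG - F^2)^2.
M1 = [[-E_yy/2 + F_xy - G_xx/2, E_x/2, F_x - E_y/2], [F_y - G_x/2, E, F], [G_y/2, F, G]] = [[-16/9, 0, 0], [0, 5/4, -5/24], [0, -5/24, 169/144]]; det M1 = -205/81
M2 = [[0, E_y/2, G_x/2], [E_y/2, E, F], [G_x/2, F, G]] = [[0, -2/3, 5/9], [-2/3, 5/4, -5/24], [5/9, -5/24, 169/144]]; det M2 = -61/81
det M1 - det M2 = -16/9; K = -16/9 / (205/144)^2 = -36864/42025

Answer: K = -36864/42025


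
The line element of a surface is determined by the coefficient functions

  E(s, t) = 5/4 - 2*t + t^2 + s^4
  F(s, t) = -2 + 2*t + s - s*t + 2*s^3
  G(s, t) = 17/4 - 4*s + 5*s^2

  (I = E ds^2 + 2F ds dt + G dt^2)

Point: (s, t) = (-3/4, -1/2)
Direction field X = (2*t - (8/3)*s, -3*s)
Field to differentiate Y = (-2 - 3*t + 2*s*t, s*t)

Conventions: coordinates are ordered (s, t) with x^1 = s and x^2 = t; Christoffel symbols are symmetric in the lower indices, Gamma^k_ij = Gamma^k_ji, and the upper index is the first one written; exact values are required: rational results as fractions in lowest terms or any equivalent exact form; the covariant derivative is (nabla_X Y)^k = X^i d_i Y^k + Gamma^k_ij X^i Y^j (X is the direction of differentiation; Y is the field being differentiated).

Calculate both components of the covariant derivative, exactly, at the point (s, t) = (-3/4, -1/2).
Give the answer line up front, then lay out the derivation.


Answer: (nabla_X Y)^s = -117829/119656, (nabla_X Y)^t = 584477/239312

E = 721/256, F = -159/32, G = 161/16 at the point
E_s = -27/16, E_t = -3, F_s = 39/8, F_t = 11/4, G_s = -23/2, G_t = 0
EG - F^2 = 14957/4096;  g^inv = (4096/14957) * [[161/16, 159/32], [159/32, 721/256]]
first-kind symbols [ij,l] = (1/2)(d_i g_jl + d_j g_il - d_l g_ij): [ss,s] = E_s/2 = -27/32, [ss,t] = F_s - E_t/2 = 51/8, [st,s] = E_t/2 = -3/2, [st,t] = G_s/2 = -23/4, [tt,s] = F_t - G_s/2 = 17/2, [tt,t] = G_t/2 = 0
Gamma^s_ij = (G*[ij,s] - F*[ij,t])/(EG - F^2), Gamma^t_ij = (E*[ij,t] - F*[ij,s])/(EG - F^2)
Gamma_sss = 94968/14957, Gamma_sst = -178848/14957, Gamma_stt = 350336/14957, Gamma_tss = 56370/14957, Gamma_tst = -96860/14957, Gamma_ttt = 172992/14957
X = (1, 9/4), Y = (1/4, 3/8) at the point


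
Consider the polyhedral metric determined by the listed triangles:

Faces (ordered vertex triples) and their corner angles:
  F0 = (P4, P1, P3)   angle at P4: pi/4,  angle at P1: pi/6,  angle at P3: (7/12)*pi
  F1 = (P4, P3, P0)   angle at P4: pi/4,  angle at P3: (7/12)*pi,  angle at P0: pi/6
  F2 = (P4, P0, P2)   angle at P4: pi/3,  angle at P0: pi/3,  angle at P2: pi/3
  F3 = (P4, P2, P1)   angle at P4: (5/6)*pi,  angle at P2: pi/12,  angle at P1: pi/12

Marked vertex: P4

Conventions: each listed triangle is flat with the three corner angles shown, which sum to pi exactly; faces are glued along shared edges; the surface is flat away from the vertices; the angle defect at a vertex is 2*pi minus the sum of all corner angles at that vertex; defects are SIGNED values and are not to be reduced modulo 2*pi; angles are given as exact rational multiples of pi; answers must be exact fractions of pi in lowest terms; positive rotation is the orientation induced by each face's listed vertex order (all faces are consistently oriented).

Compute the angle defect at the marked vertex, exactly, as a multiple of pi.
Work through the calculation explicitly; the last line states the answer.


Sum of corner angles at P4: (5/3)*pi
defect = 2*pi - (5/3)*pi

Answer: defect(P4) = pi/3


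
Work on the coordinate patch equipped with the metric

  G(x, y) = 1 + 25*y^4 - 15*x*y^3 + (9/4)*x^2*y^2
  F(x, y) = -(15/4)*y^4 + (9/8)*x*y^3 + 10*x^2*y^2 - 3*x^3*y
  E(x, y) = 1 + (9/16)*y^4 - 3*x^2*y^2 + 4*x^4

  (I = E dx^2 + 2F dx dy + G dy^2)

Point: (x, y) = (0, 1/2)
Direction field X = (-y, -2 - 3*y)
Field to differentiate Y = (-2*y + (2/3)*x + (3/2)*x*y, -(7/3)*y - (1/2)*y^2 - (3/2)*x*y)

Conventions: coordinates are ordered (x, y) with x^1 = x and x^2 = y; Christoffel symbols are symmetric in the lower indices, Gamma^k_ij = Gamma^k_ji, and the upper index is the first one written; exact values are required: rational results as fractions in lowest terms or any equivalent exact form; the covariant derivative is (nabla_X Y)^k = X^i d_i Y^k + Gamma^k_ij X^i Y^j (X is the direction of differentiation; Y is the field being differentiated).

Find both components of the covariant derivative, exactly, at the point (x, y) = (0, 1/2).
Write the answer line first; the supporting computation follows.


Answer: (nabla_X Y)^x = 4103/840, (nabla_X Y)^y = 3305/168

E = 265/256, F = -15/64, G = 41/16 at the point
E_x = 0, E_y = 9/32, F_x = 9/64, F_y = -15/8, G_x = -15/8, G_y = 25/2
EG - F^2 = 665/256;  g^inv = (256/665) * [[41/16, 15/64], [15/64, 265/256]]
first-kind symbols [ij,l] = (1/2)(d_i g_jl + d_j g_il - d_l g_ij): [xx,x] = E_x/2 = 0, [xx,y] = F_x - E_y/2 = 0, [xy,x] = E_y/2 = 9/64, [xy,y] = G_x/2 = -15/16, [yy,x] = F_y - G_x/2 = -15/16, [yy,y] = G_y/2 = 25/4
Gamma^x_ij = (G*[ij,x] - F*[ij,y])/(EG - F^2), Gamma^y_ij = (E*[ij,y] - F*[ij,x])/(EG - F^2)
Gamma_xxx = 0, Gamma_xxy = 36/665, Gamma_xyy = -48/133, Gamma_yxx = 0, Gamma_yxy = -48/133, Gamma_yyy = 320/133
X = (-1/2, -7/2), Y = (-1, -31/24) at the point


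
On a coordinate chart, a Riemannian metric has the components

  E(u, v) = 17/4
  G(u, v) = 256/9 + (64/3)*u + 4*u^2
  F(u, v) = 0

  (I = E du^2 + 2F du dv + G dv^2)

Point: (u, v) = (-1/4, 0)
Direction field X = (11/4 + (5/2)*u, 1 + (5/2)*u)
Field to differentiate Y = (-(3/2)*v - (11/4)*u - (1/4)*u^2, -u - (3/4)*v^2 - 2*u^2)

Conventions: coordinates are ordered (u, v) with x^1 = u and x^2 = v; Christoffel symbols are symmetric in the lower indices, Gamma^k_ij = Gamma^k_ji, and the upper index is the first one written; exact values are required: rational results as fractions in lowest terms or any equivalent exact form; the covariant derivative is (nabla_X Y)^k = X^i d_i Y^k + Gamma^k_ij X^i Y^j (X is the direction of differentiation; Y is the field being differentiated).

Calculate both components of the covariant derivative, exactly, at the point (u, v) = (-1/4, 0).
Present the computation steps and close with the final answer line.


E = 17/4, F = 0, G = 841/36 at the point
E_u = 0, E_v = 0, F_u = 0, F_v = 0, G_u = 58/3, G_v = 0
EG - F^2 = 14297/144;  g^inv = (144/14297) * [[841/36, 0], [0, 17/4]]
first-kind symbols [ij,l] = (1/2)(d_i g_jl + d_j g_il - d_l g_ij): [uu,u] = E_u/2 = 0, [uu,v] = F_u - E_v/2 = 0, [uv,u] = E_v/2 = 0, [uv,v] = G_u/2 = 29/3, [vv,u] = F_v - G_u/2 = -29/3, [vv,v] = G_v/2 = 0
Gamma^u_ij = (G*[ij,u] - F*[ij,v])/(EG - F^2), Gamma^v_ij = (E*[ij,v] - F*[ij,u])/(EG - F^2)
Gamma_uuu = 0, Gamma_uuv = 0, Gamma_uvv = -116/51, Gamma_vuu = 0, Gamma_vuv = 12/29, Gamma_vvv = 0
X = (17/8, 3/8), Y = (43/64, 1/8) at the point

Answer: (nabla_X Y)^u = -6797/1088, (nabla_X Y)^v = 795/3712


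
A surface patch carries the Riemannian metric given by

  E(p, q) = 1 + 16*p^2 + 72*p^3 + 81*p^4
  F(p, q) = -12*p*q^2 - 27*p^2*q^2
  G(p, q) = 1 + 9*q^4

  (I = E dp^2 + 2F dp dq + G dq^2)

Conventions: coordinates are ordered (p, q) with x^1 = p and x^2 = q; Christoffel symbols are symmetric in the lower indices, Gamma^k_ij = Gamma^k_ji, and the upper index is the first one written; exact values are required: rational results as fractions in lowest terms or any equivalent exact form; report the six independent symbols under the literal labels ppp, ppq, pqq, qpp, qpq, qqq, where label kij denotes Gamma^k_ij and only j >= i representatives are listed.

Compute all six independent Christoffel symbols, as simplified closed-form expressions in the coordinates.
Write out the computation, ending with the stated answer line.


E = 1 + 16*p^2 + 72*p^3 + 81*p^4; F = -12*p*q^2 - 27*p^2*q^2; G = 1 + 9*q^4
Gamma^k_ij = (1/2) g^{kl} (d_i g_jl + d_j g_il - d_l g_ij), with g^inv = (1/(EG-F^2)) [[G, -F], [-F, E]]
first partials: E_p = 32*p + 216*p^2 + 324*p^3, E_q = 0, F_p = -12*q^2 - 54*p*q^2, F_q = -24*p*q - 54*p^2*q, G_p = 0, G_q = 36*q^3
D = EG - F^2 = 1 + 16*p^2 + 72*p^3 + 9*q^4 + 81*p^4
expanded: Gamma^p_pp = (G E_p - 2F F_p + F E_q)/(2D), Gamma^p_pq = (G E_q - F G_p)/(2D), Gamma^p_qq = (2G F_q - G G_p - F G_q)/(2D), Gamma^q_pp = (2E F_p - E E_q - F E_p)/(2D), Gamma^q_pq = (E G_p - F E_q)/(2D), Gamma^q_qq = (E G_q - 2F F_q + F G_p)/(2D); substitute and cancel common factors

Answer: Gamma_ppp = (162*p^3 + 108*p^2 + 16*p)/(81*p^4 + 72*p^3 + 16*p^2 + 9*q^4 + 1), Gamma_ppq = 0, Gamma_pqq = (-54*p^2*q - 24*p*q)/(81*p^4 + 72*p^3 + 16*p^2 + 9*q^4 + 1), Gamma_qpp = (-54*p*q^2 - 12*q^2)/(81*p^4 + 72*p^3 + 16*p^2 + 9*q^4 + 1), Gamma_qpq = 0, Gamma_qqq = 18*q^3/(81*p^4 + 72*p^3 + 16*p^2 + 9*q^4 + 1)
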